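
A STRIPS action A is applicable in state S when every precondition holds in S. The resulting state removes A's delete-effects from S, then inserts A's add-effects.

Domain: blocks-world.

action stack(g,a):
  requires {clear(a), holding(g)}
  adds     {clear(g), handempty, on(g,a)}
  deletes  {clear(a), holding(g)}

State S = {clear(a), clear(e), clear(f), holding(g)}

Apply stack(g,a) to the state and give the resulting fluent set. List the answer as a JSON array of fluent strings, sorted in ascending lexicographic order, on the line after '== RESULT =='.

Progress:
  pre ⊆ S: {clear(a), holding(g)} ⊆ S  — applicable
  S \ del = {clear(e), clear(f)}
  ∪ add   = {clear(e), clear(f), clear(g), handempty, on(g,a)}

== RESULT ==
["clear(e)", "clear(f)", "clear(g)", "handempty", "on(g,a)"]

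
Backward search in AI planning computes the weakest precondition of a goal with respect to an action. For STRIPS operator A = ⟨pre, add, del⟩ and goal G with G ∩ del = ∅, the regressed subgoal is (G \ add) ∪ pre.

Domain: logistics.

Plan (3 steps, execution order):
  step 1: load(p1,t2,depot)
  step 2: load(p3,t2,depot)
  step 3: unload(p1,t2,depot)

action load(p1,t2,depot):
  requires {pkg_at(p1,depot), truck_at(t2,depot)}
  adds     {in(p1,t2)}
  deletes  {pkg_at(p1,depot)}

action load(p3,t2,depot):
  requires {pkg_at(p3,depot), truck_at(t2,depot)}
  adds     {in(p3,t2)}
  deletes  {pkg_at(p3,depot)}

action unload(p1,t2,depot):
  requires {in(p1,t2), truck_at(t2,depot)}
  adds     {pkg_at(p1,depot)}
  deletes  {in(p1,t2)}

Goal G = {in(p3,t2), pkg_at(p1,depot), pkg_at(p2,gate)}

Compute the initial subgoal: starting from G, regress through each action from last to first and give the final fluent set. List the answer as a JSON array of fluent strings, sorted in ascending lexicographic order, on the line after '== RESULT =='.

Work backward from the goal:
  through step 3 (unload(p1,t2,depot)): drop {pkg_at(p1,depot)}, keep {in(p3,t2), pkg_at(p2,gate)}, require {in(p1,t2), truck_at(t2,depot)}
    → {in(p1,t2), in(p3,t2), pkg_at(p2,gate), truck_at(t2,depot)}
  through step 2 (load(p3,t2,depot)): drop {in(p3,t2)}, keep {in(p1,t2), pkg_at(p2,gate), truck_at(t2,depot)}, require {pkg_at(p3,depot), truck_at(t2,depot)}
    → {in(p1,t2), pkg_at(p2,gate), pkg_at(p3,depot), truck_at(t2,depot)}
  through step 1 (load(p1,t2,depot)): drop {in(p1,t2)}, keep {pkg_at(p2,gate), pkg_at(p3,depot), truck_at(t2,depot)}, require {pkg_at(p1,depot), truck_at(t2,depot)}
    → {pkg_at(p1,depot), pkg_at(p2,gate), pkg_at(p3,depot), truck_at(t2,depot)}

== RESULT ==
["pkg_at(p1,depot)", "pkg_at(p2,gate)", "pkg_at(p3,depot)", "truck_at(t2,depot)"]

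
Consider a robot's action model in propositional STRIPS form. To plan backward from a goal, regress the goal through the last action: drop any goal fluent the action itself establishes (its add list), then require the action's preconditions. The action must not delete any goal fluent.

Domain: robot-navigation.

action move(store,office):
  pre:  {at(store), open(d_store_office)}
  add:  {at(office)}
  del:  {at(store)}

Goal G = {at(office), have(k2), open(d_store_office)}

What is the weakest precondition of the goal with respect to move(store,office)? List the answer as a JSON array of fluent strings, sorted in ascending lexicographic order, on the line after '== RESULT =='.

Compute (G \ add) ∪ pre:
  G ∩ del = {}  (empty — regression defined)
  G \ add = {at(office), have(k2), open(d_store_office)} \ {at(office)} = {have(k2), open(d_store_office)}
  ∪ pre   = {have(k2), open(d_store_office)} ∪ {at(store), open(d_store_office)}
          = {at(store), have(k2), open(d_store_office)}

== RESULT ==
["at(store)", "have(k2)", "open(d_store_office)"]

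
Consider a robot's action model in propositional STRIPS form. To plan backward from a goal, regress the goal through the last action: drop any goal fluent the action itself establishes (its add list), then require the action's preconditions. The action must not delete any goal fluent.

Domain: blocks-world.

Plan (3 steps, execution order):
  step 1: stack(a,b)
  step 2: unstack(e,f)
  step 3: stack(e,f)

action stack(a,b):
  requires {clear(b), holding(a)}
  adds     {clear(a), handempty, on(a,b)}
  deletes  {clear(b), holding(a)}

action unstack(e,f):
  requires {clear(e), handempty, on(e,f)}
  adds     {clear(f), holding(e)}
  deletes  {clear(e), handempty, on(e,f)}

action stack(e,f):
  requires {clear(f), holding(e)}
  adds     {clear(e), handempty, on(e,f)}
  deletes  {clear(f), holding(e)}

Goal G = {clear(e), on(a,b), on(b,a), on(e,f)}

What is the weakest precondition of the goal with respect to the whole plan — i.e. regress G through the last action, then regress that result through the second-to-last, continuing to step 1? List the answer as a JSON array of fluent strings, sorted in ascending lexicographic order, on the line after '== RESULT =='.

Regress step by step:
  through step 3 (stack(e,f)): drop {clear(e), on(e,f)}, keep {on(a,b), on(b,a)}, require {clear(f), holding(e)}
    → {clear(f), holding(e), on(a,b), on(b,a)}
  through step 2 (unstack(e,f)): drop {clear(f), holding(e)}, keep {on(a,b), on(b,a)}, require {clear(e), handempty, on(e,f)}
    → {clear(e), handempty, on(a,b), on(b,a), on(e,f)}
  through step 1 (stack(a,b)): drop {handempty, on(a,b)}, keep {clear(e), on(b,a), on(e,f)}, require {clear(b), holding(a)}
    → {clear(b), clear(e), holding(a), on(b,a), on(e,f)}

== RESULT ==
["clear(b)", "clear(e)", "holding(a)", "on(b,a)", "on(e,f)"]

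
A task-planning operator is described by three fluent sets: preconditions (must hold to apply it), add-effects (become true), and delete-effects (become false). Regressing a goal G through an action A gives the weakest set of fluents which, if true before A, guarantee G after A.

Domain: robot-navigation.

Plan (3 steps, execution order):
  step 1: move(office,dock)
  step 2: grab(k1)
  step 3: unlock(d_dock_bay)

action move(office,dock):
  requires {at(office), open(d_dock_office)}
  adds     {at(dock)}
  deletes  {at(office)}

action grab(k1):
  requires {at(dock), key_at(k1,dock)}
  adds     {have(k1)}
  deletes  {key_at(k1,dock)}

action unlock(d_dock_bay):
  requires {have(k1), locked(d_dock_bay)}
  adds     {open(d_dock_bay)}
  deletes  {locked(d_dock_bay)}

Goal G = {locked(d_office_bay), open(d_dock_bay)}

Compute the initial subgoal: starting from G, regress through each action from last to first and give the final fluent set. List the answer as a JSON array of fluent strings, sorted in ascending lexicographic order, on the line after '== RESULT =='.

Work backward from the goal:
  through step 3 (unlock(d_dock_bay)): drop {open(d_dock_bay)}, keep {locked(d_office_bay)}, require {have(k1), locked(d_dock_bay)}
    → {have(k1), locked(d_dock_bay), locked(d_office_bay)}
  through step 2 (grab(k1)): drop {have(k1)}, keep {locked(d_dock_bay), locked(d_office_bay)}, require {at(dock), key_at(k1,dock)}
    → {at(dock), key_at(k1,dock), locked(d_dock_bay), locked(d_office_bay)}
  through step 1 (move(office,dock)): drop {at(dock)}, keep {key_at(k1,dock), locked(d_dock_bay), locked(d_office_bay)}, require {at(office), open(d_dock_office)}
    → {at(office), key_at(k1,dock), locked(d_dock_bay), locked(d_office_bay), open(d_dock_office)}

== RESULT ==
["at(office)", "key_at(k1,dock)", "locked(d_dock_bay)", "locked(d_office_bay)", "open(d_dock_office)"]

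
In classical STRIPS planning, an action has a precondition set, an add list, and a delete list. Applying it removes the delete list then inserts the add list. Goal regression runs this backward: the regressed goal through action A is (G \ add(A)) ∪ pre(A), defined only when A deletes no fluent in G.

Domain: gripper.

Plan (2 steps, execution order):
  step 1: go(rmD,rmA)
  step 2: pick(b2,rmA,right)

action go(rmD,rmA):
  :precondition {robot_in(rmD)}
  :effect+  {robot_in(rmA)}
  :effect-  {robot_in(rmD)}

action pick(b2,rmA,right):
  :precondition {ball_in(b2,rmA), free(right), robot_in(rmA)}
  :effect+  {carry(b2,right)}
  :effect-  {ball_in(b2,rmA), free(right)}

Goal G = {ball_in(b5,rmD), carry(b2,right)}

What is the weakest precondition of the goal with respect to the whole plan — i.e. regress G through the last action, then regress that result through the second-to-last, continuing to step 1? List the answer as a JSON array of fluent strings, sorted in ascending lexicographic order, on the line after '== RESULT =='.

Regress step by step:
  through step 2 (pick(b2,rmA,right)): drop {carry(b2,right)}, keep {ball_in(b5,rmD)}, require {ball_in(b2,rmA), free(right), robot_in(rmA)}
    → {ball_in(b2,rmA), ball_in(b5,rmD), free(right), robot_in(rmA)}
  through step 1 (go(rmD,rmA)): drop {robot_in(rmA)}, keep {ball_in(b2,rmA), ball_in(b5,rmD), free(right)}, require {robot_in(rmD)}
    → {ball_in(b2,rmA), ball_in(b5,rmD), free(right), robot_in(rmD)}

== RESULT ==
["ball_in(b2,rmA)", "ball_in(b5,rmD)", "free(right)", "robot_in(rmD)"]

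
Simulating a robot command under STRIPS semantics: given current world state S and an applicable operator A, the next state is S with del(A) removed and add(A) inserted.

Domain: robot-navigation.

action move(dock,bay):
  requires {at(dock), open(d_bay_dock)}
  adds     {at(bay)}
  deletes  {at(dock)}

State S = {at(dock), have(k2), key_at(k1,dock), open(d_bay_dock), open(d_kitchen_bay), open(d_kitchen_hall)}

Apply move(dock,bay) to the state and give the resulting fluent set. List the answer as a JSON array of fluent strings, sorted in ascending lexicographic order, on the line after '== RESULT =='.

Compute (S \ del) ∪ add:
  pre ⊆ S: {at(dock), open(d_bay_dock)} ⊆ S  — applicable
  S \ del = {have(k2), key_at(k1,dock), open(d_bay_dock), open(d_kitchen_bay), open(d_kitchen_hall)}
  ∪ add   = {at(bay), have(k2), key_at(k1,dock), open(d_bay_dock), open(d_kitchen_bay), open(d_kitchen_hall)}

== RESULT ==
["at(bay)", "have(k2)", "key_at(k1,dock)", "open(d_bay_dock)", "open(d_kitchen_bay)", "open(d_kitchen_hall)"]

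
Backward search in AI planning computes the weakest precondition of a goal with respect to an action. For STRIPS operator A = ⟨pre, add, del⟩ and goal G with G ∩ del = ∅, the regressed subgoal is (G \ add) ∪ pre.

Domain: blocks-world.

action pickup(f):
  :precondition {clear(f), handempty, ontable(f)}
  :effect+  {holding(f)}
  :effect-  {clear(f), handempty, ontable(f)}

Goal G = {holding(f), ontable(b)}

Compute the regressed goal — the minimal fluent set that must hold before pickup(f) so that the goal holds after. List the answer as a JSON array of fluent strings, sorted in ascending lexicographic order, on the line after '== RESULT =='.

Compute (G \ add) ∪ pre:
  G ∩ del = {}  (empty — regression defined)
  G \ add = {holding(f), ontable(b)} \ {holding(f)} = {ontable(b)}
  ∪ pre   = {ontable(b)} ∪ {clear(f), handempty, ontable(f)}
          = {clear(f), handempty, ontable(b), ontable(f)}

== RESULT ==
["clear(f)", "handempty", "ontable(b)", "ontable(f)"]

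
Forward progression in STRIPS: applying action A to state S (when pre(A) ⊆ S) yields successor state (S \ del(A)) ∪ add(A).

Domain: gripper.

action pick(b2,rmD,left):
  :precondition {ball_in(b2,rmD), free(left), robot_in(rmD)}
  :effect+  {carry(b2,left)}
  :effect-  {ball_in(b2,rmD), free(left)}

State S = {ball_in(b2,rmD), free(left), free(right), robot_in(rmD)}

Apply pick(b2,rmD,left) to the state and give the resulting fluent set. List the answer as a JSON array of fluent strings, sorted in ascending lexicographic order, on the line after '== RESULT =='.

Progress:
  pre ⊆ S: {ball_in(b2,rmD), free(left), robot_in(rmD)} ⊆ S  — applicable
  S \ del = {free(right), robot_in(rmD)}
  ∪ add   = {carry(b2,left), free(right), robot_in(rmD)}

== RESULT ==
["carry(b2,left)", "free(right)", "robot_in(rmD)"]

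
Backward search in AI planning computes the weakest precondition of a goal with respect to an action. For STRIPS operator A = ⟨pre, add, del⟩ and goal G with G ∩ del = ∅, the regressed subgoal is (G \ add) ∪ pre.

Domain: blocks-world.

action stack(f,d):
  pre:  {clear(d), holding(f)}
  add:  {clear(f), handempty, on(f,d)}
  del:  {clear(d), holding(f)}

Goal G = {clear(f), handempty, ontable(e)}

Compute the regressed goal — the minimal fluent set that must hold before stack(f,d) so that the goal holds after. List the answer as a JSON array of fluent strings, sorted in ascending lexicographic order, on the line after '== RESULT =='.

Compute (G \ add) ∪ pre:
  G ∩ del = {}  (empty — regression defined)
  G \ add = {clear(f), handempty, ontable(e)} \ {clear(f), handempty, on(f,d)} = {ontable(e)}
  ∪ pre   = {ontable(e)} ∪ {clear(d), holding(f)}
          = {clear(d), holding(f), ontable(e)}

== RESULT ==
["clear(d)", "holding(f)", "ontable(e)"]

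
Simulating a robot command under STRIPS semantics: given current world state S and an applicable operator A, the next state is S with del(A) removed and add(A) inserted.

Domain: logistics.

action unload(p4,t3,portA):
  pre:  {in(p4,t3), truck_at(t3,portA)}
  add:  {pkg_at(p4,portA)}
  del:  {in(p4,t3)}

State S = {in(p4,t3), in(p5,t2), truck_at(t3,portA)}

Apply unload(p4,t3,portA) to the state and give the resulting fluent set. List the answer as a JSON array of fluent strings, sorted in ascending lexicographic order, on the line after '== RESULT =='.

Compute (S \ del) ∪ add:
  pre ⊆ S: {in(p4,t3), truck_at(t3,portA)} ⊆ S  — applicable
  S \ del = {in(p5,t2), truck_at(t3,portA)}
  ∪ add   = {in(p5,t2), pkg_at(p4,portA), truck_at(t3,portA)}

== RESULT ==
["in(p5,t2)", "pkg_at(p4,portA)", "truck_at(t3,portA)"]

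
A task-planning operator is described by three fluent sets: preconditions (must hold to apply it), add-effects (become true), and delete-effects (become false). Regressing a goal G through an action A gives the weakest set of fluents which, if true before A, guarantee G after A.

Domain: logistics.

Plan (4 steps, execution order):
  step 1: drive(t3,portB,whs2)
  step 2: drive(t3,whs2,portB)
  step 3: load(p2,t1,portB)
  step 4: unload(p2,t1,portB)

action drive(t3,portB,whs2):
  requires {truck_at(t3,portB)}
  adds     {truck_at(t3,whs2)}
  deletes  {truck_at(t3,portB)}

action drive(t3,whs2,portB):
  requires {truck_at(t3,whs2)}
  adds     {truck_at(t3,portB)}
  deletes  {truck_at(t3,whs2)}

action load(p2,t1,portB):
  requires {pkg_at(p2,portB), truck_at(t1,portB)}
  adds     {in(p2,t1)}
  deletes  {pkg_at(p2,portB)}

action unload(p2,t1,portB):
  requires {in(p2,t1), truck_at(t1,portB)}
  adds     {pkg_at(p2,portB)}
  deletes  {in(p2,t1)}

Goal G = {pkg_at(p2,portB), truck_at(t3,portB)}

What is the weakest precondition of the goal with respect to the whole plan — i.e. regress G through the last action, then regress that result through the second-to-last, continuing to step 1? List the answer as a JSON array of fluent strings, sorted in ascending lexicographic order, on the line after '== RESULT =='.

Regress step by step:
  through step 4 (unload(p2,t1,portB)): drop {pkg_at(p2,portB)}, keep {truck_at(t3,portB)}, require {in(p2,t1), truck_at(t1,portB)}
    → {in(p2,t1), truck_at(t1,portB), truck_at(t3,portB)}
  through step 3 (load(p2,t1,portB)): drop {in(p2,t1)}, keep {truck_at(t1,portB), truck_at(t3,portB)}, require {pkg_at(p2,portB), truck_at(t1,portB)}
    → {pkg_at(p2,portB), truck_at(t1,portB), truck_at(t3,portB)}
  through step 2 (drive(t3,whs2,portB)): drop {truck_at(t3,portB)}, keep {pkg_at(p2,portB), truck_at(t1,portB)}, require {truck_at(t3,whs2)}
    → {pkg_at(p2,portB), truck_at(t1,portB), truck_at(t3,whs2)}
  through step 1 (drive(t3,portB,whs2)): drop {truck_at(t3,whs2)}, keep {pkg_at(p2,portB), truck_at(t1,portB)}, require {truck_at(t3,portB)}
    → {pkg_at(p2,portB), truck_at(t1,portB), truck_at(t3,portB)}

== RESULT ==
["pkg_at(p2,portB)", "truck_at(t1,portB)", "truck_at(t3,portB)"]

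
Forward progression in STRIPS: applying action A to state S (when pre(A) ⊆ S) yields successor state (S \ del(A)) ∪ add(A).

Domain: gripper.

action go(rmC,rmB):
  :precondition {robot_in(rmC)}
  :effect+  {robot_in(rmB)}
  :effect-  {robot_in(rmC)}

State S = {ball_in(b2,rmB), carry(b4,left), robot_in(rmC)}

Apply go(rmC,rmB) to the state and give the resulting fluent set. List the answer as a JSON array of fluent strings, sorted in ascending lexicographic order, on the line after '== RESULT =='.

Compute (S \ del) ∪ add:
  pre ⊆ S: {robot_in(rmC)} ⊆ S  — applicable
  S \ del = {ball_in(b2,rmB), carry(b4,left)}
  ∪ add   = {ball_in(b2,rmB), carry(b4,left), robot_in(rmB)}

== RESULT ==
["ball_in(b2,rmB)", "carry(b4,left)", "robot_in(rmB)"]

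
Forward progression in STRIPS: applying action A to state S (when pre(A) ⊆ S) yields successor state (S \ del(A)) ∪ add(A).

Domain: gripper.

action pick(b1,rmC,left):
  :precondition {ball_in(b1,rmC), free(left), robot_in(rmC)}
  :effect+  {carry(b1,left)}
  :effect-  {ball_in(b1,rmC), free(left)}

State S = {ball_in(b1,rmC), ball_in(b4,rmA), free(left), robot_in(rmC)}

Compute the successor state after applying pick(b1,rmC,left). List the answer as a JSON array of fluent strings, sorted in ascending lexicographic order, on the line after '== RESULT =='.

Progress:
  pre ⊆ S: {ball_in(b1,rmC), free(left), robot_in(rmC)} ⊆ S  — applicable
  S \ del = {ball_in(b4,rmA), robot_in(rmC)}
  ∪ add   = {ball_in(b4,rmA), carry(b1,left), robot_in(rmC)}

== RESULT ==
["ball_in(b4,rmA)", "carry(b1,left)", "robot_in(rmC)"]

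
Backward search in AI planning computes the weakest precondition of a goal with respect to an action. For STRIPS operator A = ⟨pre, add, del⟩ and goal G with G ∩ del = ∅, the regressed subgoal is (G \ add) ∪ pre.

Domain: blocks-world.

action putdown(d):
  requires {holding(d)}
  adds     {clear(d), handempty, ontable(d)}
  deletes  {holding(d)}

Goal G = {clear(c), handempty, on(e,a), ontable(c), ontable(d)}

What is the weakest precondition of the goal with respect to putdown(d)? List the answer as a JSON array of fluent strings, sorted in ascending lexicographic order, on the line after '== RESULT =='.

Regress:
  G ∩ del = {}  (empty — regression defined)
  G \ add = {clear(c), handempty, on(e,a), ontable(c), ontable(d)} \ {clear(d), handempty, ontable(d)} = {clear(c), on(e,a), ontable(c)}
  ∪ pre   = {clear(c), on(e,a), ontable(c)} ∪ {holding(d)}
          = {clear(c), holding(d), on(e,a), ontable(c)}

== RESULT ==
["clear(c)", "holding(d)", "on(e,a)", "ontable(c)"]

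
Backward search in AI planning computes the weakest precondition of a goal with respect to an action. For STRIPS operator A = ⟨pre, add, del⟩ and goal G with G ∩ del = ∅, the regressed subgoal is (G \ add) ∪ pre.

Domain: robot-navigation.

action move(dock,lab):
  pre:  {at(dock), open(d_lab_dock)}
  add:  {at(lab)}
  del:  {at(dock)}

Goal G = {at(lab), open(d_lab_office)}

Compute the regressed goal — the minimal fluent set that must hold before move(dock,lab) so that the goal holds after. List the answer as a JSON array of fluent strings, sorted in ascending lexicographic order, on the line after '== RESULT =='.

Compute (G \ add) ∪ pre:
  G ∩ del = {}  (empty — regression defined)
  G \ add = {at(lab), open(d_lab_office)} \ {at(lab)} = {open(d_lab_office)}
  ∪ pre   = {open(d_lab_office)} ∪ {at(dock), open(d_lab_dock)}
          = {at(dock), open(d_lab_dock), open(d_lab_office)}

== RESULT ==
["at(dock)", "open(d_lab_dock)", "open(d_lab_office)"]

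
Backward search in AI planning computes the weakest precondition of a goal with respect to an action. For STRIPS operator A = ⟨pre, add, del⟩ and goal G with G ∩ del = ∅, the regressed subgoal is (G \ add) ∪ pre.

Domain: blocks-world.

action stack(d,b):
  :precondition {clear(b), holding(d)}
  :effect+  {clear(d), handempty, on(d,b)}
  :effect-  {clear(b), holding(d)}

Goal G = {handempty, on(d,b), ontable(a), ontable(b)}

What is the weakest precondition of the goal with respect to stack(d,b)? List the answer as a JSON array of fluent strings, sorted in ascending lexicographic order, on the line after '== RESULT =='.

Compute (G \ add) ∪ pre:
  G ∩ del = {}  (empty — regression defined)
  G \ add = {handempty, on(d,b), ontable(a), ontable(b)} \ {clear(d), handempty, on(d,b)} = {ontable(a), ontable(b)}
  ∪ pre   = {ontable(a), ontable(b)} ∪ {clear(b), holding(d)}
          = {clear(b), holding(d), ontable(a), ontable(b)}

== RESULT ==
["clear(b)", "holding(d)", "ontable(a)", "ontable(b)"]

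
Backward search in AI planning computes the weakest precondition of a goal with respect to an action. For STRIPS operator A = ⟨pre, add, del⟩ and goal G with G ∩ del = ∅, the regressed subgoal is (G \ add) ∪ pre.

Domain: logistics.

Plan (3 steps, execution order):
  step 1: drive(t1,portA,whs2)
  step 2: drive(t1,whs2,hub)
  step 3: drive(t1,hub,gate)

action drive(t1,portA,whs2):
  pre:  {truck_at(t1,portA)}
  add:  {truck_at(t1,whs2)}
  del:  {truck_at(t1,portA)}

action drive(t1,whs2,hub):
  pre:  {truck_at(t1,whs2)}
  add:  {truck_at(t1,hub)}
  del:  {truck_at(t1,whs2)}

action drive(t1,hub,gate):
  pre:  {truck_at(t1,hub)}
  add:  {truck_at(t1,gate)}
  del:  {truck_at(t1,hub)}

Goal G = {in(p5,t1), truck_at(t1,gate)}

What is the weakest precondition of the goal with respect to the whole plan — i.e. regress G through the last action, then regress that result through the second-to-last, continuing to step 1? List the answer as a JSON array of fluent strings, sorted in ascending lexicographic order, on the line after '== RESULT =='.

Work backward from the goal:
  through step 3 (drive(t1,hub,gate)): drop {truck_at(t1,gate)}, keep {in(p5,t1)}, require {truck_at(t1,hub)}
    → {in(p5,t1), truck_at(t1,hub)}
  through step 2 (drive(t1,whs2,hub)): drop {truck_at(t1,hub)}, keep {in(p5,t1)}, require {truck_at(t1,whs2)}
    → {in(p5,t1), truck_at(t1,whs2)}
  through step 1 (drive(t1,portA,whs2)): drop {truck_at(t1,whs2)}, keep {in(p5,t1)}, require {truck_at(t1,portA)}
    → {in(p5,t1), truck_at(t1,portA)}

== RESULT ==
["in(p5,t1)", "truck_at(t1,portA)"]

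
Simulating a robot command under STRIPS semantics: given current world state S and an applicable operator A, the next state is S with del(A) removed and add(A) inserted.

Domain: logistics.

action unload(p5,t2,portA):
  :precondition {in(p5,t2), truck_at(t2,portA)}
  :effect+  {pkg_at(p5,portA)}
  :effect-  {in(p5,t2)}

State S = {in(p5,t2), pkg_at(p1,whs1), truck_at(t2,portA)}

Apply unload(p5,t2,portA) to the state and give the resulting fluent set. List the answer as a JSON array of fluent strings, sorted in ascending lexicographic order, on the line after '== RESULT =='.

Compute (S \ del) ∪ add:
  pre ⊆ S: {in(p5,t2), truck_at(t2,portA)} ⊆ S  — applicable
  S \ del = {pkg_at(p1,whs1), truck_at(t2,portA)}
  ∪ add   = {pkg_at(p1,whs1), pkg_at(p5,portA), truck_at(t2,portA)}

== RESULT ==
["pkg_at(p1,whs1)", "pkg_at(p5,portA)", "truck_at(t2,portA)"]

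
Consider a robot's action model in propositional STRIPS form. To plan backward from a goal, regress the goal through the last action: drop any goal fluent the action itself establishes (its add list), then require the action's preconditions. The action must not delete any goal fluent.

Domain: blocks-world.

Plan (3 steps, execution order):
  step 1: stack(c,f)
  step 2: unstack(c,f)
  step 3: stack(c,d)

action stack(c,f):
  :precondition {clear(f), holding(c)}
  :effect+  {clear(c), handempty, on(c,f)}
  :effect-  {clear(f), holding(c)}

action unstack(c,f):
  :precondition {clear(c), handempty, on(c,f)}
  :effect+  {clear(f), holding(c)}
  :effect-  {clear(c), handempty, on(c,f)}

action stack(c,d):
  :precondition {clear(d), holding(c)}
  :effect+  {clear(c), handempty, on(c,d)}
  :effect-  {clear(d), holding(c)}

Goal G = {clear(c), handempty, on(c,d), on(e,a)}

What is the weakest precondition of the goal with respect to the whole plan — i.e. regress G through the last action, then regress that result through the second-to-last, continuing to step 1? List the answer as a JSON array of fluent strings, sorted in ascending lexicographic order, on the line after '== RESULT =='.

Regress step by step:
  through step 3 (stack(c,d)): drop {clear(c), handempty, on(c,d)}, keep {on(e,a)}, require {clear(d), holding(c)}
    → {clear(d), holding(c), on(e,a)}
  through step 2 (unstack(c,f)): drop {holding(c)}, keep {clear(d), on(e,a)}, require {clear(c), handempty, on(c,f)}
    → {clear(c), clear(d), handempty, on(c,f), on(e,a)}
  through step 1 (stack(c,f)): drop {clear(c), handempty, on(c,f)}, keep {clear(d), on(e,a)}, require {clear(f), holding(c)}
    → {clear(d), clear(f), holding(c), on(e,a)}

== RESULT ==
["clear(d)", "clear(f)", "holding(c)", "on(e,a)"]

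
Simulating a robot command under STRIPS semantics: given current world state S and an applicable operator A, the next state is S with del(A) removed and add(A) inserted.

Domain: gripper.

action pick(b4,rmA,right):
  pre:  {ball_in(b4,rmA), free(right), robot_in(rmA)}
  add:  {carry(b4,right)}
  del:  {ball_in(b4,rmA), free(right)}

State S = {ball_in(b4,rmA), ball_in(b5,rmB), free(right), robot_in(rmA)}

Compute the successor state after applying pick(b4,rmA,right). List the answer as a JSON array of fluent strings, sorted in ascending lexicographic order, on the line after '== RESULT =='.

Progress:
  pre ⊆ S: {ball_in(b4,rmA), free(right), robot_in(rmA)} ⊆ S  — applicable
  S \ del = {ball_in(b5,rmB), robot_in(rmA)}
  ∪ add   = {ball_in(b5,rmB), carry(b4,right), robot_in(rmA)}

== RESULT ==
["ball_in(b5,rmB)", "carry(b4,right)", "robot_in(rmA)"]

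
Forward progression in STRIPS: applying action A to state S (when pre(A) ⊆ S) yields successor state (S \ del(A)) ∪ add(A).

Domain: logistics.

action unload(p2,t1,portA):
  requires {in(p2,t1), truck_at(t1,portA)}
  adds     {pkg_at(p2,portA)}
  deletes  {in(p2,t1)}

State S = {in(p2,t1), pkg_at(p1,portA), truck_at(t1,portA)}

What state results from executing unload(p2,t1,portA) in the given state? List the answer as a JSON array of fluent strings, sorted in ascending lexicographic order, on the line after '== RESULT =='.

Progress:
  pre ⊆ S: {in(p2,t1), truck_at(t1,portA)} ⊆ S  — applicable
  S \ del = {pkg_at(p1,portA), truck_at(t1,portA)}
  ∪ add   = {pkg_at(p1,portA), pkg_at(p2,portA), truck_at(t1,portA)}

== RESULT ==
["pkg_at(p1,portA)", "pkg_at(p2,portA)", "truck_at(t1,portA)"]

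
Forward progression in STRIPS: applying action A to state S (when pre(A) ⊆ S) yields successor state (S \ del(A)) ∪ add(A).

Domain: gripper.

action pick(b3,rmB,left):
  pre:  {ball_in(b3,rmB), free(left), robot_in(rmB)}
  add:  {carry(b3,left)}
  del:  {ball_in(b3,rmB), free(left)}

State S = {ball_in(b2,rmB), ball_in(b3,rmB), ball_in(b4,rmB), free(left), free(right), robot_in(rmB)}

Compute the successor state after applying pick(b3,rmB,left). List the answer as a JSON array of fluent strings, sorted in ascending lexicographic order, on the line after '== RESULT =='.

Compute (S \ del) ∪ add:
  pre ⊆ S: {ball_in(b3,rmB), free(left), robot_in(rmB)} ⊆ S  — applicable
  S \ del = {ball_in(b2,rmB), ball_in(b4,rmB), free(right), robot_in(rmB)}
  ∪ add   = {ball_in(b2,rmB), ball_in(b4,rmB), carry(b3,left), free(right), robot_in(rmB)}

== RESULT ==
["ball_in(b2,rmB)", "ball_in(b4,rmB)", "carry(b3,left)", "free(right)", "robot_in(rmB)"]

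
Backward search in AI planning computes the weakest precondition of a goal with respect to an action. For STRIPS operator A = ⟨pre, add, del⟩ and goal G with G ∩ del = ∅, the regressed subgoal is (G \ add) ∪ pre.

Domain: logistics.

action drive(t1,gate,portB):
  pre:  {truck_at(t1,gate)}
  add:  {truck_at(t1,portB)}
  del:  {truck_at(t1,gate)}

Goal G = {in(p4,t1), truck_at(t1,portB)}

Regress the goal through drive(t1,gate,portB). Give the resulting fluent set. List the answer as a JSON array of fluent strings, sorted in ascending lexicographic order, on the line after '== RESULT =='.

Compute (G \ add) ∪ pre:
  G ∩ del = {}  (empty — regression defined)
  G \ add = {in(p4,t1), truck_at(t1,portB)} \ {truck_at(t1,portB)} = {in(p4,t1)}
  ∪ pre   = {in(p4,t1)} ∪ {truck_at(t1,gate)}
          = {in(p4,t1), truck_at(t1,gate)}

== RESULT ==
["in(p4,t1)", "truck_at(t1,gate)"]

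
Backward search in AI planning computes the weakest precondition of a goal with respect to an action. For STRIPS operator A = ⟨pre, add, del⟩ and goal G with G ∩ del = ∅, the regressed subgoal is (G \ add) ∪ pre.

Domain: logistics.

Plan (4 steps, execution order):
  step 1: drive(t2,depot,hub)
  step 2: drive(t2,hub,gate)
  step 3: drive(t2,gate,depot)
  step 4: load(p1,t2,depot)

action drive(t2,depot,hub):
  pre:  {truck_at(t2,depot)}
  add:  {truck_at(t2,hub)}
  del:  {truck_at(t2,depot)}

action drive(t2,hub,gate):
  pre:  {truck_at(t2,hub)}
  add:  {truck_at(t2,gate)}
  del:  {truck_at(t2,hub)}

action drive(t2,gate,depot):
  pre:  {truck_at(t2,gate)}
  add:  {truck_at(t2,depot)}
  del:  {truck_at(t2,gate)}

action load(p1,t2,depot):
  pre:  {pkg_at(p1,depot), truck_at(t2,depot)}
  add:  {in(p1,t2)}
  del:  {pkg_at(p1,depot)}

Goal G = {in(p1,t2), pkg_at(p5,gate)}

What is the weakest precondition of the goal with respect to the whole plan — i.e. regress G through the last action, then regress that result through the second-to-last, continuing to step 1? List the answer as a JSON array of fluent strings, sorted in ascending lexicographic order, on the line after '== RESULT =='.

Regress step by step:
  through step 4 (load(p1,t2,depot)): drop {in(p1,t2)}, keep {pkg_at(p5,gate)}, require {pkg_at(p1,depot), truck_at(t2,depot)}
    → {pkg_at(p1,depot), pkg_at(p5,gate), truck_at(t2,depot)}
  through step 3 (drive(t2,gate,depot)): drop {truck_at(t2,depot)}, keep {pkg_at(p1,depot), pkg_at(p5,gate)}, require {truck_at(t2,gate)}
    → {pkg_at(p1,depot), pkg_at(p5,gate), truck_at(t2,gate)}
  through step 2 (drive(t2,hub,gate)): drop {truck_at(t2,gate)}, keep {pkg_at(p1,depot), pkg_at(p5,gate)}, require {truck_at(t2,hub)}
    → {pkg_at(p1,depot), pkg_at(p5,gate), truck_at(t2,hub)}
  through step 1 (drive(t2,depot,hub)): drop {truck_at(t2,hub)}, keep {pkg_at(p1,depot), pkg_at(p5,gate)}, require {truck_at(t2,depot)}
    → {pkg_at(p1,depot), pkg_at(p5,gate), truck_at(t2,depot)}

== RESULT ==
["pkg_at(p1,depot)", "pkg_at(p5,gate)", "truck_at(t2,depot)"]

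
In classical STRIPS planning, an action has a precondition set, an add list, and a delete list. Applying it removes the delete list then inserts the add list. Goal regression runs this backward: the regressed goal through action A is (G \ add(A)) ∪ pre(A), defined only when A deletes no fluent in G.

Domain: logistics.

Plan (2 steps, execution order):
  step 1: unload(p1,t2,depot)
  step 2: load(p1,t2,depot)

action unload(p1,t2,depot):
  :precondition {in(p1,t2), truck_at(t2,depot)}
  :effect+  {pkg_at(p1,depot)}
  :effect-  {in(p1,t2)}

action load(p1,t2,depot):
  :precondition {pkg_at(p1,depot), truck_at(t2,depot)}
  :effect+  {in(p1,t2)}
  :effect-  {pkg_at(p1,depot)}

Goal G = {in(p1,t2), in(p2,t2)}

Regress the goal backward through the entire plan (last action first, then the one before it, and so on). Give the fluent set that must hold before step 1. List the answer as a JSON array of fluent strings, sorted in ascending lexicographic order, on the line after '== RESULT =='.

Work backward from the goal:
  through step 2 (load(p1,t2,depot)): drop {in(p1,t2)}, keep {in(p2,t2)}, require {pkg_at(p1,depot), truck_at(t2,depot)}
    → {in(p2,t2), pkg_at(p1,depot), truck_at(t2,depot)}
  through step 1 (unload(p1,t2,depot)): drop {pkg_at(p1,depot)}, keep {in(p2,t2), truck_at(t2,depot)}, require {in(p1,t2), truck_at(t2,depot)}
    → {in(p1,t2), in(p2,t2), truck_at(t2,depot)}

== RESULT ==
["in(p1,t2)", "in(p2,t2)", "truck_at(t2,depot)"]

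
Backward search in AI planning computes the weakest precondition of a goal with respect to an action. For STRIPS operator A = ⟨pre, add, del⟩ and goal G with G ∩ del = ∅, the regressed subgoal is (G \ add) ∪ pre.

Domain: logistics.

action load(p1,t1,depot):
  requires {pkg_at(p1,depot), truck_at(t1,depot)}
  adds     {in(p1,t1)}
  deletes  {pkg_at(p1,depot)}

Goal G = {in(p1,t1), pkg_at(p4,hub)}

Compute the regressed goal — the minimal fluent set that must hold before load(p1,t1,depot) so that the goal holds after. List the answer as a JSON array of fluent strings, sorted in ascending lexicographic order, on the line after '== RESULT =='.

Compute (G \ add) ∪ pre:
  G ∩ del = {}  (empty — regression defined)
  G \ add = {in(p1,t1), pkg_at(p4,hub)} \ {in(p1,t1)} = {pkg_at(p4,hub)}
  ∪ pre   = {pkg_at(p4,hub)} ∪ {pkg_at(p1,depot), truck_at(t1,depot)}
          = {pkg_at(p1,depot), pkg_at(p4,hub), truck_at(t1,depot)}

== RESULT ==
["pkg_at(p1,depot)", "pkg_at(p4,hub)", "truck_at(t1,depot)"]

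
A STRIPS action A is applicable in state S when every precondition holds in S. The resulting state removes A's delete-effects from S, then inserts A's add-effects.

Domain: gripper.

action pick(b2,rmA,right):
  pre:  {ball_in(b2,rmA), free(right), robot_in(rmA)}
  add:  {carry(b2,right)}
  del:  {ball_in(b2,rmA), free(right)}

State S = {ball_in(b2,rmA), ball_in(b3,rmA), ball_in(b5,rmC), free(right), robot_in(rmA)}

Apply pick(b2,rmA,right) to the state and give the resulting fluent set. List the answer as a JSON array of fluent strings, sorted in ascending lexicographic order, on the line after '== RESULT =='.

Progress:
  pre ⊆ S: {ball_in(b2,rmA), free(right), robot_in(rmA)} ⊆ S  — applicable
  S \ del = {ball_in(b3,rmA), ball_in(b5,rmC), robot_in(rmA)}
  ∪ add   = {ball_in(b3,rmA), ball_in(b5,rmC), carry(b2,right), robot_in(rmA)}

== RESULT ==
["ball_in(b3,rmA)", "ball_in(b5,rmC)", "carry(b2,right)", "robot_in(rmA)"]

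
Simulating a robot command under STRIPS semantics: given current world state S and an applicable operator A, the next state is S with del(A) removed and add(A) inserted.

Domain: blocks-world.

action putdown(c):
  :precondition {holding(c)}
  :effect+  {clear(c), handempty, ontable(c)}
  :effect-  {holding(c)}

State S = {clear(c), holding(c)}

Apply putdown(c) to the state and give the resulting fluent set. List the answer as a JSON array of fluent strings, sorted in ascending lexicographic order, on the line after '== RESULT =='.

Progress:
  pre ⊆ S: {holding(c)} ⊆ S  — applicable
  S \ del = {clear(c)}
  ∪ add   = {clear(c), handempty, ontable(c)}

== RESULT ==
["clear(c)", "handempty", "ontable(c)"]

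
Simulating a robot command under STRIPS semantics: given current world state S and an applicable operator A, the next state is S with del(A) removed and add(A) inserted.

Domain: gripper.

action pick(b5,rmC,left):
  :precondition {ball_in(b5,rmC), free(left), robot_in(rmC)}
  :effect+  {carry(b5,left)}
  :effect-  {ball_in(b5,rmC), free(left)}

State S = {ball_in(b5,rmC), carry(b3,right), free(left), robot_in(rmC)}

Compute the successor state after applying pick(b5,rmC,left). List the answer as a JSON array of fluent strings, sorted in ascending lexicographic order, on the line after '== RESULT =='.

Progress:
  pre ⊆ S: {ball_in(b5,rmC), free(left), robot_in(rmC)} ⊆ S  — applicable
  S \ del = {carry(b3,right), robot_in(rmC)}
  ∪ add   = {carry(b3,right), carry(b5,left), robot_in(rmC)}

== RESULT ==
["carry(b3,right)", "carry(b5,left)", "robot_in(rmC)"]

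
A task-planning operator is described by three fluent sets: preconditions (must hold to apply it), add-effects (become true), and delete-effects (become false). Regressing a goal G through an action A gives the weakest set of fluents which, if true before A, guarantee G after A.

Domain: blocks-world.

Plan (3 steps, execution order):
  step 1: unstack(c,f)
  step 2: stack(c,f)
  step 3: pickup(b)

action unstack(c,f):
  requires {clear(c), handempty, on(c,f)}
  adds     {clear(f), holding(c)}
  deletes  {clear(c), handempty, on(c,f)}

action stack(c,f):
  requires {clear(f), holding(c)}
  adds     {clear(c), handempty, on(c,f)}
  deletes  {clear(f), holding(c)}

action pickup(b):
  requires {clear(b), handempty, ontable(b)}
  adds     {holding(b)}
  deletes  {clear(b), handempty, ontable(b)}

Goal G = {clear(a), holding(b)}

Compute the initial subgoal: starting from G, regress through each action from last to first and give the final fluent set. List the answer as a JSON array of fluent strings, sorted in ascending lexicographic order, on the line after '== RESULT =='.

Regress step by step:
  through step 3 (pickup(b)): drop {holding(b)}, keep {clear(a)}, require {clear(b), handempty, ontable(b)}
    → {clear(a), clear(b), handempty, ontable(b)}
  through step 2 (stack(c,f)): drop {handempty}, keep {clear(a), clear(b), ontable(b)}, require {clear(f), holding(c)}
    → {clear(a), clear(b), clear(f), holding(c), ontable(b)}
  through step 1 (unstack(c,f)): drop {clear(f), holding(c)}, keep {clear(a), clear(b), ontable(b)}, require {clear(c), handempty, on(c,f)}
    → {clear(a), clear(b), clear(c), handempty, on(c,f), ontable(b)}

== RESULT ==
["clear(a)", "clear(b)", "clear(c)", "handempty", "on(c,f)", "ontable(b)"]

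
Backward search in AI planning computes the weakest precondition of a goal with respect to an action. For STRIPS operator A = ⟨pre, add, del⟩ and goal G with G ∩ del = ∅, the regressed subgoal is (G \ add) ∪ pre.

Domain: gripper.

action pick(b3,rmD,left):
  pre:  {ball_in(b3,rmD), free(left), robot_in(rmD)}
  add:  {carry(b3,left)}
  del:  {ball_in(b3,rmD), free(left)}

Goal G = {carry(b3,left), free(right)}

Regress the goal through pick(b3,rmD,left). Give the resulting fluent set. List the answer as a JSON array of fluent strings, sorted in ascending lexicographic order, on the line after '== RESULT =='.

Regress:
  G ∩ del = {}  (empty — regression defined)
  G \ add = {carry(b3,left), free(right)} \ {carry(b3,left)} = {free(right)}
  ∪ pre   = {free(right)} ∪ {ball_in(b3,rmD), free(left), robot_in(rmD)}
          = {ball_in(b3,rmD), free(left), free(right), robot_in(rmD)}

== RESULT ==
["ball_in(b3,rmD)", "free(left)", "free(right)", "robot_in(rmD)"]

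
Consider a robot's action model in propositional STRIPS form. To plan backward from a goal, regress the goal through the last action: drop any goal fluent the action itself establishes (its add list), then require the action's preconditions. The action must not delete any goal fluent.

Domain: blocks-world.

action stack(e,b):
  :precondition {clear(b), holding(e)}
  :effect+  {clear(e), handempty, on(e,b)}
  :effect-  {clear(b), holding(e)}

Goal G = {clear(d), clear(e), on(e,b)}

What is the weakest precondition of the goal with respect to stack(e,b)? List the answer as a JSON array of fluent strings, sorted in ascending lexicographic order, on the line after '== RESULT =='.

Regress:
  G ∩ del = {}  (empty — regression defined)
  G \ add = {clear(d), clear(e), on(e,b)} \ {clear(e), handempty, on(e,b)} = {clear(d)}
  ∪ pre   = {clear(d)} ∪ {clear(b), holding(e)}
          = {clear(b), clear(d), holding(e)}

== RESULT ==
["clear(b)", "clear(d)", "holding(e)"]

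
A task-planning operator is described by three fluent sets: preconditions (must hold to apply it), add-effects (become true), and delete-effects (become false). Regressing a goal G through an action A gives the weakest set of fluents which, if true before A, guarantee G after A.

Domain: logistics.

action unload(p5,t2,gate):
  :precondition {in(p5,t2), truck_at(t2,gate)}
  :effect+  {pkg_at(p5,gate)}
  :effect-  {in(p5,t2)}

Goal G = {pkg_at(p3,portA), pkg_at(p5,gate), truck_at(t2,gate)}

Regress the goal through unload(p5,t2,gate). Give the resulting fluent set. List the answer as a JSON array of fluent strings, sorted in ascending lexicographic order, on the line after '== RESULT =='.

Compute (G \ add) ∪ pre:
  G ∩ del = {}  (empty — regression defined)
  G \ add = {pkg_at(p3,portA), pkg_at(p5,gate), truck_at(t2,gate)} \ {pkg_at(p5,gate)} = {pkg_at(p3,portA), truck_at(t2,gate)}
  ∪ pre   = {pkg_at(p3,portA), truck_at(t2,gate)} ∪ {in(p5,t2), truck_at(t2,gate)}
          = {in(p5,t2), pkg_at(p3,portA), truck_at(t2,gate)}

== RESULT ==
["in(p5,t2)", "pkg_at(p3,portA)", "truck_at(t2,gate)"]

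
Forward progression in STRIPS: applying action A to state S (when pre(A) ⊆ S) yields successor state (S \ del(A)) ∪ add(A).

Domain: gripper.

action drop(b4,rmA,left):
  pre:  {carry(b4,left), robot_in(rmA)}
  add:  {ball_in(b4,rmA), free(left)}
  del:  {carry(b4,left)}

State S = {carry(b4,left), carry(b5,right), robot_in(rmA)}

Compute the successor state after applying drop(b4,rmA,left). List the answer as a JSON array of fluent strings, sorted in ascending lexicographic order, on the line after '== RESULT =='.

Compute (S \ del) ∪ add:
  pre ⊆ S: {carry(b4,left), robot_in(rmA)} ⊆ S  — applicable
  S \ del = {carry(b5,right), robot_in(rmA)}
  ∪ add   = {ball_in(b4,rmA), carry(b5,right), free(left), robot_in(rmA)}

== RESULT ==
["ball_in(b4,rmA)", "carry(b5,right)", "free(left)", "robot_in(rmA)"]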